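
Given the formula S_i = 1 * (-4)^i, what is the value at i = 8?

S_8 = 1 * (-4)^8 = 1 * 65536 = 65536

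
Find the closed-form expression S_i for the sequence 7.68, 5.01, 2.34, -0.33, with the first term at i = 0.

Check differences: 5.01 - 7.68 = -2.67
2.34 - 5.01 = -2.67
Common difference d = -2.67.
First term a = 7.68.
Formula: S_i = 7.68 - 2.67*i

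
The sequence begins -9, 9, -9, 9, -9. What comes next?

Ratios: 9 / -9 = -1.0
This is a geometric sequence with common ratio r = -1.
Next term = -9 * -1 = 9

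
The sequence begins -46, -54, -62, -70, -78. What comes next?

Differences: -54 - -46 = -8
This is an arithmetic sequence with common difference d = -8.
Next term = -78 + -8 = -86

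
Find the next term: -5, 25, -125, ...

Ratios: 25 / -5 = -5.0
This is a geometric sequence with common ratio r = -5.
Next term = -125 * -5 = 625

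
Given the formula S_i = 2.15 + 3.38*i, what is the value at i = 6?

S_6 = 2.15 + 3.38*6 = 2.15 + 20.28 = 22.43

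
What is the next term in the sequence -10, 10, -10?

Ratios: 10 / -10 = -1.0
This is a geometric sequence with common ratio r = -1.
Next term = -10 * -1 = 10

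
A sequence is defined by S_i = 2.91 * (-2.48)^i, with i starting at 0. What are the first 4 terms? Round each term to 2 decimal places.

This is a geometric sequence.
i=0: S_0 = 2.91 * (-2.48)^0 = 2.91
i=1: S_1 = 2.91 * (-2.48)^1 ≈ -7.22
i=2: S_2 = 2.91 * (-2.48)^2 ≈ 17.9
i=3: S_3 = 2.91 * (-2.48)^3 ≈ -44.39
The first 4 terms are: [2.91, -7.22, 17.9, -44.39]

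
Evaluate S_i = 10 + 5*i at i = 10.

S_10 = 10 + 5*10 = 10 + 50 = 60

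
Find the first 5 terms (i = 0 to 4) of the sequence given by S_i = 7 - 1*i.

This is an arithmetic sequence.
i=0: S_0 = 7 + -1*0 = 7
i=1: S_1 = 7 + -1*1 = 6
i=2: S_2 = 7 + -1*2 = 5
i=3: S_3 = 7 + -1*3 = 4
i=4: S_4 = 7 + -1*4 = 3
The first 5 terms are: [7, 6, 5, 4, 3]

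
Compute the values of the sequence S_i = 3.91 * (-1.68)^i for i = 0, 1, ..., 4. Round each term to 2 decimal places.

This is a geometric sequence.
i=0: S_0 = 3.91 * (-1.68)^0 = 3.91
i=1: S_1 = 3.91 * (-1.68)^1 ≈ -6.57
i=2: S_2 = 3.91 * (-1.68)^2 ≈ 11.04
i=3: S_3 = 3.91 * (-1.68)^3 ≈ -18.54
i=4: S_4 = 3.91 * (-1.68)^4 ≈ 31.15
The first 5 terms are: [3.91, -6.57, 11.04, -18.54, 31.15]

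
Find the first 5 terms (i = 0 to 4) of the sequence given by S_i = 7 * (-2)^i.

This is a geometric sequence.
i=0: S_0 = 7 * (-2)^0 = 7
i=1: S_1 = 7 * (-2)^1 = -14
i=2: S_2 = 7 * (-2)^2 = 28
i=3: S_3 = 7 * (-2)^3 = -56
i=4: S_4 = 7 * (-2)^4 = 112
The first 5 terms are: [7, -14, 28, -56, 112]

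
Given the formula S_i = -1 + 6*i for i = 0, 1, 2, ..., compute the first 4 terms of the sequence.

This is an arithmetic sequence.
i=0: S_0 = -1 + 6*0 = -1
i=1: S_1 = -1 + 6*1 = 5
i=2: S_2 = -1 + 6*2 = 11
i=3: S_3 = -1 + 6*3 = 17
The first 4 terms are: [-1, 5, 11, 17]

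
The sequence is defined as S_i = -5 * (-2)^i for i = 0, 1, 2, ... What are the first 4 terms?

This is a geometric sequence.
i=0: S_0 = -5 * (-2)^0 = -5
i=1: S_1 = -5 * (-2)^1 = 10
i=2: S_2 = -5 * (-2)^2 = -20
i=3: S_3 = -5 * (-2)^3 = 40
The first 4 terms are: [-5, 10, -20, 40]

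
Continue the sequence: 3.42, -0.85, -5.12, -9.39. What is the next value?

Differences: -0.85 - 3.42 = -4.27
This is an arithmetic sequence with common difference d = -4.27.
Next term = -9.39 + -4.27 = -13.66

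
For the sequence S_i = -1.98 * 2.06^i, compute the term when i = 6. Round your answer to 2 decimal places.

S_6 = -1.98 * 2.06^6 ≈ -1.98 * 76.4193 ≈ -151.31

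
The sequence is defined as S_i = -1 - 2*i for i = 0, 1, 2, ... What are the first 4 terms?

This is an arithmetic sequence.
i=0: S_0 = -1 + -2*0 = -1
i=1: S_1 = -1 + -2*1 = -3
i=2: S_2 = -1 + -2*2 = -5
i=3: S_3 = -1 + -2*3 = -7
The first 4 terms are: [-1, -3, -5, -7]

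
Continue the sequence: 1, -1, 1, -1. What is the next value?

Ratios: -1 / 1 = -1.0
This is a geometric sequence with common ratio r = -1.
Next term = -1 * -1 = 1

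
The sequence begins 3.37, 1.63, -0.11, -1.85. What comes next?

Differences: 1.63 - 3.37 = -1.74
This is an arithmetic sequence with common difference d = -1.74.
Next term = -1.85 + -1.74 = -3.59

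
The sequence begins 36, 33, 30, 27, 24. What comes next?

Differences: 33 - 36 = -3
This is an arithmetic sequence with common difference d = -3.
Next term = 24 + -3 = 21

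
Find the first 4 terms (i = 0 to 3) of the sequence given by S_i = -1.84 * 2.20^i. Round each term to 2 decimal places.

This is a geometric sequence.
i=0: S_0 = -1.84 * 2.2^0 = -1.84
i=1: S_1 = -1.84 * 2.2^1 ≈ -4.05
i=2: S_2 = -1.84 * 2.2^2 ≈ -8.91
i=3: S_3 = -1.84 * 2.2^3 ≈ -19.59
The first 4 terms are: [-1.84, -4.05, -8.91, -19.59]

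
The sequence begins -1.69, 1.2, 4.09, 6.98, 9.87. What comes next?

Differences: 1.2 - -1.69 = 2.89
This is an arithmetic sequence with common difference d = 2.89.
Next term = 9.87 + 2.89 = 12.76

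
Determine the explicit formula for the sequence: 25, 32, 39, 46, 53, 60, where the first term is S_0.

Check differences: 32 - 25 = 7
39 - 32 = 7
Common difference d = 7.
First term a = 25.
Formula: S_i = 25 + 7*i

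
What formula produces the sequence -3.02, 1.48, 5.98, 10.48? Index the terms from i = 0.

Check differences: 1.48 - -3.02 = 4.5
5.98 - 1.48 = 4.5
Common difference d = 4.5.
First term a = -3.02.
Formula: S_i = -3.02 + 4.50*i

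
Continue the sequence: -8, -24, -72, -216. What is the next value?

Ratios: -24 / -8 = 3.0
This is a geometric sequence with common ratio r = 3.
Next term = -216 * 3 = -648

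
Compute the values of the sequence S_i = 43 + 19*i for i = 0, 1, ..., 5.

This is an arithmetic sequence.
i=0: S_0 = 43 + 19*0 = 43
i=1: S_1 = 43 + 19*1 = 62
i=2: S_2 = 43 + 19*2 = 81
i=3: S_3 = 43 + 19*3 = 100
i=4: S_4 = 43 + 19*4 = 119
i=5: S_5 = 43 + 19*5 = 138
The first 6 terms are: [43, 62, 81, 100, 119, 138]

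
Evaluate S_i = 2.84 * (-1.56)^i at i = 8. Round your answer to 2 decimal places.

S_8 = 2.84 * (-1.56)^8 ≈ 2.84 * 35.0749 ≈ 99.61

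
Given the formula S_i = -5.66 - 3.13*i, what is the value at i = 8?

S_8 = -5.66 + -3.13*8 = -5.66 + -25.04 = -30.7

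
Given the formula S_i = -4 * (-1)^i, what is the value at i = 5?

S_5 = -4 * (-1)^5 = -4 * -1 = 4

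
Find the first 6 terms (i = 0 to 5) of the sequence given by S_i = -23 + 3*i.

This is an arithmetic sequence.
i=0: S_0 = -23 + 3*0 = -23
i=1: S_1 = -23 + 3*1 = -20
i=2: S_2 = -23 + 3*2 = -17
i=3: S_3 = -23 + 3*3 = -14
i=4: S_4 = -23 + 3*4 = -11
i=5: S_5 = -23 + 3*5 = -8
The first 6 terms are: [-23, -20, -17, -14, -11, -8]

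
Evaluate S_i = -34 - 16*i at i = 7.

S_7 = -34 + -16*7 = -34 + -112 = -146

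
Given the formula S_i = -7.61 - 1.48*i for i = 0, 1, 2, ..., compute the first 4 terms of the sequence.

This is an arithmetic sequence.
i=0: S_0 = -7.61 + -1.48*0 = -7.61
i=1: S_1 = -7.61 + -1.48*1 = -9.09
i=2: S_2 = -7.61 + -1.48*2 = -10.57
i=3: S_3 = -7.61 + -1.48*3 = -12.05
The first 4 terms are: [-7.61, -9.09, -10.57, -12.05]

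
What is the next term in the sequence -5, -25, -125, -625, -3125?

Ratios: -25 / -5 = 5.0
This is a geometric sequence with common ratio r = 5.
Next term = -3125 * 5 = -15625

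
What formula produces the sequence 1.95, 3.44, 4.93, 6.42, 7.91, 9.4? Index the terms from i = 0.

Check differences: 3.44 - 1.95 = 1.49
4.93 - 3.44 = 1.49
Common difference d = 1.49.
First term a = 1.95.
Formula: S_i = 1.95 + 1.49*i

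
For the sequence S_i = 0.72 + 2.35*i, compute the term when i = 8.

S_8 = 0.72 + 2.35*8 = 0.72 + 18.8 = 19.52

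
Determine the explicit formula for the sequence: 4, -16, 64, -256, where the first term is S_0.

Check ratios: -16 / 4 = -4.0
Common ratio r = -4.
First term a = 4.
Formula: S_i = 4 * (-4)^i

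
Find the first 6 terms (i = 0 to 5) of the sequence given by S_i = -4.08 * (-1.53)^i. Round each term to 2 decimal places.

This is a geometric sequence.
i=0: S_0 = -4.08 * (-1.53)^0 = -4.08
i=1: S_1 = -4.08 * (-1.53)^1 ≈ 6.24
i=2: S_2 = -4.08 * (-1.53)^2 ≈ -9.55
i=3: S_3 = -4.08 * (-1.53)^3 ≈ 14.61
i=4: S_4 = -4.08 * (-1.53)^4 ≈ -22.36
i=5: S_5 = -4.08 * (-1.53)^5 ≈ 34.21
The first 6 terms are: [-4.08, 6.24, -9.55, 14.61, -22.36, 34.21]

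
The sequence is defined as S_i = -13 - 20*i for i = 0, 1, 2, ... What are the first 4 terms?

This is an arithmetic sequence.
i=0: S_0 = -13 + -20*0 = -13
i=1: S_1 = -13 + -20*1 = -33
i=2: S_2 = -13 + -20*2 = -53
i=3: S_3 = -13 + -20*3 = -73
The first 4 terms are: [-13, -33, -53, -73]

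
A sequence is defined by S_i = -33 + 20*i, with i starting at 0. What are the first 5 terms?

This is an arithmetic sequence.
i=0: S_0 = -33 + 20*0 = -33
i=1: S_1 = -33 + 20*1 = -13
i=2: S_2 = -33 + 20*2 = 7
i=3: S_3 = -33 + 20*3 = 27
i=4: S_4 = -33 + 20*4 = 47
The first 5 terms are: [-33, -13, 7, 27, 47]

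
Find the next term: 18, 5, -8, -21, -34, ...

Differences: 5 - 18 = -13
This is an arithmetic sequence with common difference d = -13.
Next term = -34 + -13 = -47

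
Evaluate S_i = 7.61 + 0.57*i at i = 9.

S_9 = 7.61 + 0.57*9 = 7.61 + 5.13 = 12.74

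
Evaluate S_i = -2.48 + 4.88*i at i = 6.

S_6 = -2.48 + 4.88*6 = -2.48 + 29.28 = 26.8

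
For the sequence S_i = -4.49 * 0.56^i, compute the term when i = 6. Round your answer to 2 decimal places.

S_6 = -4.49 * 0.56^6 ≈ -4.49 * 0.0308 ≈ -0.14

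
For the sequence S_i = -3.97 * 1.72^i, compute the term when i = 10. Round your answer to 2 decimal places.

S_10 = -3.97 * 1.72^10 ≈ -3.97 * 226.6128 ≈ -899.65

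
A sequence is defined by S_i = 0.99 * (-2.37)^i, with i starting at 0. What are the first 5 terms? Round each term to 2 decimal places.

This is a geometric sequence.
i=0: S_0 = 0.99 * (-2.37)^0 = 0.99
i=1: S_1 = 0.99 * (-2.37)^1 ≈ -2.35
i=2: S_2 = 0.99 * (-2.37)^2 ≈ 5.56
i=3: S_3 = 0.99 * (-2.37)^3 ≈ -13.18
i=4: S_4 = 0.99 * (-2.37)^4 ≈ 31.23
The first 5 terms are: [0.99, -2.35, 5.56, -13.18, 31.23]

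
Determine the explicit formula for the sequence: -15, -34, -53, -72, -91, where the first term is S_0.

Check differences: -34 - -15 = -19
-53 - -34 = -19
Common difference d = -19.
First term a = -15.
Formula: S_i = -15 - 19*i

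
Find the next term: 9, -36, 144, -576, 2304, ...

Ratios: -36 / 9 = -4.0
This is a geometric sequence with common ratio r = -4.
Next term = 2304 * -4 = -9216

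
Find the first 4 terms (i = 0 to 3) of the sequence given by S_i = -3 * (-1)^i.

This is a geometric sequence.
i=0: S_0 = -3 * (-1)^0 = -3
i=1: S_1 = -3 * (-1)^1 = 3
i=2: S_2 = -3 * (-1)^2 = -3
i=3: S_3 = -3 * (-1)^3 = 3
The first 4 terms are: [-3, 3, -3, 3]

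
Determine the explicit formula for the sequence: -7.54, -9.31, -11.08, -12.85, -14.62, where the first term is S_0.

Check differences: -9.31 - -7.54 = -1.77
-11.08 - -9.31 = -1.77
Common difference d = -1.77.
First term a = -7.54.
Formula: S_i = -7.54 - 1.77*i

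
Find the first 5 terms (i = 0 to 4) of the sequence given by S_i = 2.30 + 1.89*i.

This is an arithmetic sequence.
i=0: S_0 = 2.3 + 1.89*0 = 2.3
i=1: S_1 = 2.3 + 1.89*1 = 4.19
i=2: S_2 = 2.3 + 1.89*2 = 6.08
i=3: S_3 = 2.3 + 1.89*3 = 7.97
i=4: S_4 = 2.3 + 1.89*4 = 9.86
The first 5 terms are: [2.3, 4.19, 6.08, 7.97, 9.86]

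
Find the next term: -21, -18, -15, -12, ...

Differences: -18 - -21 = 3
This is an arithmetic sequence with common difference d = 3.
Next term = -12 + 3 = -9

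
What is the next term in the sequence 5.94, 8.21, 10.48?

Differences: 8.21 - 5.94 = 2.27
This is an arithmetic sequence with common difference d = 2.27.
Next term = 10.48 + 2.27 = 12.75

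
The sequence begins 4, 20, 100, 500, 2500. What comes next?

Ratios: 20 / 4 = 5.0
This is a geometric sequence with common ratio r = 5.
Next term = 2500 * 5 = 12500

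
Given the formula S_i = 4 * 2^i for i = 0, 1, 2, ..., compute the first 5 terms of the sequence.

This is a geometric sequence.
i=0: S_0 = 4 * 2^0 = 4
i=1: S_1 = 4 * 2^1 = 8
i=2: S_2 = 4 * 2^2 = 16
i=3: S_3 = 4 * 2^3 = 32
i=4: S_4 = 4 * 2^4 = 64
The first 5 terms are: [4, 8, 16, 32, 64]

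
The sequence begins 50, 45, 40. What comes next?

Differences: 45 - 50 = -5
This is an arithmetic sequence with common difference d = -5.
Next term = 40 + -5 = 35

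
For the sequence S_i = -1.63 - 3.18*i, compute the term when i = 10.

S_10 = -1.63 + -3.18*10 = -1.63 + -31.8 = -33.43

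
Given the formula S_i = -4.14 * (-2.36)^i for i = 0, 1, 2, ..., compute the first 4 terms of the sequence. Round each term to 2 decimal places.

This is a geometric sequence.
i=0: S_0 = -4.14 * (-2.36)^0 = -4.14
i=1: S_1 = -4.14 * (-2.36)^1 ≈ 9.77
i=2: S_2 = -4.14 * (-2.36)^2 ≈ -23.06
i=3: S_3 = -4.14 * (-2.36)^3 ≈ 54.42
The first 4 terms are: [-4.14, 9.77, -23.06, 54.42]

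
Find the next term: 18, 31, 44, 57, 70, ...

Differences: 31 - 18 = 13
This is an arithmetic sequence with common difference d = 13.
Next term = 70 + 13 = 83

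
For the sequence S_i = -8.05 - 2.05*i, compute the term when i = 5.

S_5 = -8.05 + -2.05*5 = -8.05 + -10.25 = -18.3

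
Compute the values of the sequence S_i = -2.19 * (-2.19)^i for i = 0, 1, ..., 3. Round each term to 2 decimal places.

This is a geometric sequence.
i=0: S_0 = -2.19 * (-2.19)^0 = -2.19
i=1: S_1 = -2.19 * (-2.19)^1 ≈ 4.8
i=2: S_2 = -2.19 * (-2.19)^2 ≈ -10.5
i=3: S_3 = -2.19 * (-2.19)^3 ≈ 23.0
The first 4 terms are: [-2.19, 4.8, -10.5, 23.0]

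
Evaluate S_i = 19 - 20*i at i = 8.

S_8 = 19 + -20*8 = 19 + -160 = -141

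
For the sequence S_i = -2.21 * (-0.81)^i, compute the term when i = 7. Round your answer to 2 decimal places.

S_7 = -2.21 * (-0.81)^7 ≈ -2.21 * -0.2288 ≈ 0.51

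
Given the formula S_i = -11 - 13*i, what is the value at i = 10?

S_10 = -11 + -13*10 = -11 + -130 = -141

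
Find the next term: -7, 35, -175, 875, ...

Ratios: 35 / -7 = -5.0
This is a geometric sequence with common ratio r = -5.
Next term = 875 * -5 = -4375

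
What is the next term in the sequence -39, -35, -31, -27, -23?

Differences: -35 - -39 = 4
This is an arithmetic sequence with common difference d = 4.
Next term = -23 + 4 = -19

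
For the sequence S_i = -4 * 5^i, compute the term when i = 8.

S_8 = -4 * 5^8 = -4 * 390625 = -1562500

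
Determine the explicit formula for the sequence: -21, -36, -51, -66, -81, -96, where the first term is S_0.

Check differences: -36 - -21 = -15
-51 - -36 = -15
Common difference d = -15.
First term a = -21.
Formula: S_i = -21 - 15*i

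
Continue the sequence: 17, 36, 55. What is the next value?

Differences: 36 - 17 = 19
This is an arithmetic sequence with common difference d = 19.
Next term = 55 + 19 = 74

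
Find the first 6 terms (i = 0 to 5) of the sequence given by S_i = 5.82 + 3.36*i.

This is an arithmetic sequence.
i=0: S_0 = 5.82 + 3.36*0 = 5.82
i=1: S_1 = 5.82 + 3.36*1 = 9.18
i=2: S_2 = 5.82 + 3.36*2 = 12.54
i=3: S_3 = 5.82 + 3.36*3 = 15.9
i=4: S_4 = 5.82 + 3.36*4 = 19.26
i=5: S_5 = 5.82 + 3.36*5 = 22.62
The first 6 terms are: [5.82, 9.18, 12.54, 15.9, 19.26, 22.62]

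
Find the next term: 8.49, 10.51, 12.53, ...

Differences: 10.51 - 8.49 = 2.02
This is an arithmetic sequence with common difference d = 2.02.
Next term = 12.53 + 2.02 = 14.55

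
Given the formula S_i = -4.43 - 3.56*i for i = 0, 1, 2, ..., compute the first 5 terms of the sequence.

This is an arithmetic sequence.
i=0: S_0 = -4.43 + -3.56*0 = -4.43
i=1: S_1 = -4.43 + -3.56*1 = -7.99
i=2: S_2 = -4.43 + -3.56*2 = -11.55
i=3: S_3 = -4.43 + -3.56*3 = -15.11
i=4: S_4 = -4.43 + -3.56*4 = -18.67
The first 5 terms are: [-4.43, -7.99, -11.55, -15.11, -18.67]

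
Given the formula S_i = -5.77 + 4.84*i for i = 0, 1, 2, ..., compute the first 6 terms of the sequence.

This is an arithmetic sequence.
i=0: S_0 = -5.77 + 4.84*0 = -5.77
i=1: S_1 = -5.77 + 4.84*1 = -0.93
i=2: S_2 = -5.77 + 4.84*2 = 3.91
i=3: S_3 = -5.77 + 4.84*3 = 8.75
i=4: S_4 = -5.77 + 4.84*4 = 13.59
i=5: S_5 = -5.77 + 4.84*5 = 18.43
The first 6 terms are: [-5.77, -0.93, 3.91, 8.75, 13.59, 18.43]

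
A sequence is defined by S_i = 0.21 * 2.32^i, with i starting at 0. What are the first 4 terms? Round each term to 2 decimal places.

This is a geometric sequence.
i=0: S_0 = 0.21 * 2.32^0 = 0.21
i=1: S_1 = 0.21 * 2.32^1 ≈ 0.49
i=2: S_2 = 0.21 * 2.32^2 ≈ 1.13
i=3: S_3 = 0.21 * 2.32^3 ≈ 2.62
The first 4 terms are: [0.21, 0.49, 1.13, 2.62]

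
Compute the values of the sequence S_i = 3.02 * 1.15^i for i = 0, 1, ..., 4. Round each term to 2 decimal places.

This is a geometric sequence.
i=0: S_0 = 3.02 * 1.15^0 = 3.02
i=1: S_1 = 3.02 * 1.15^1 ≈ 3.47
i=2: S_2 = 3.02 * 1.15^2 ≈ 3.99
i=3: S_3 = 3.02 * 1.15^3 ≈ 4.59
i=4: S_4 = 3.02 * 1.15^4 ≈ 5.28
The first 5 terms are: [3.02, 3.47, 3.99, 4.59, 5.28]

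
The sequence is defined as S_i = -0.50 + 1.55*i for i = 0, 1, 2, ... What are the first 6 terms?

This is an arithmetic sequence.
i=0: S_0 = -0.5 + 1.55*0 = -0.5
i=1: S_1 = -0.5 + 1.55*1 = 1.05
i=2: S_2 = -0.5 + 1.55*2 = 2.6
i=3: S_3 = -0.5 + 1.55*3 = 4.15
i=4: S_4 = -0.5 + 1.55*4 = 5.7
i=5: S_5 = -0.5 + 1.55*5 = 7.25
The first 6 terms are: [-0.5, 1.05, 2.6, 4.15, 5.7, 7.25]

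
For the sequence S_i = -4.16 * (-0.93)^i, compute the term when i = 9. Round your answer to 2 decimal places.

S_9 = -4.16 * (-0.93)^9 ≈ -4.16 * -0.5204 ≈ 2.16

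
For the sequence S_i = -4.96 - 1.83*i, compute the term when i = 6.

S_6 = -4.96 + -1.83*6 = -4.96 + -10.98 = -15.94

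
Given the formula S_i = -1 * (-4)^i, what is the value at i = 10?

S_10 = -1 * (-4)^10 = -1 * 1048576 = -1048576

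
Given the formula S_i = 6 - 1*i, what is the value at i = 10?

S_10 = 6 + -1*10 = 6 + -10 = -4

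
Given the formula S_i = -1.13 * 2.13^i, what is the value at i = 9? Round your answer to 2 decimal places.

S_9 = -1.13 * 2.13^9 ≈ -1.13 * 902.436 ≈ -1019.75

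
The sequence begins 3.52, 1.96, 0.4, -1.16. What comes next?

Differences: 1.96 - 3.52 = -1.56
This is an arithmetic sequence with common difference d = -1.56.
Next term = -1.16 + -1.56 = -2.72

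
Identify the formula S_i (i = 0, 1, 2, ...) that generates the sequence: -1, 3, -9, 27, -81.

Check ratios: 3 / -1 = -3.0
Common ratio r = -3.
First term a = -1.
Formula: S_i = -1 * (-3)^i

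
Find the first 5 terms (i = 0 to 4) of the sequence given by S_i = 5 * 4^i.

This is a geometric sequence.
i=0: S_0 = 5 * 4^0 = 5
i=1: S_1 = 5 * 4^1 = 20
i=2: S_2 = 5 * 4^2 = 80
i=3: S_3 = 5 * 4^3 = 320
i=4: S_4 = 5 * 4^4 = 1280
The first 5 terms are: [5, 20, 80, 320, 1280]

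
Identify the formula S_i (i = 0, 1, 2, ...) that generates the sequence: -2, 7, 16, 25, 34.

Check differences: 7 - -2 = 9
16 - 7 = 9
Common difference d = 9.
First term a = -2.
Formula: S_i = -2 + 9*i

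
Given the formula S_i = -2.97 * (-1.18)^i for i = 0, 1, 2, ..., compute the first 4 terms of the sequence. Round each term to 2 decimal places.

This is a geometric sequence.
i=0: S_0 = -2.97 * (-1.18)^0 = -2.97
i=1: S_1 = -2.97 * (-1.18)^1 ≈ 3.5
i=2: S_2 = -2.97 * (-1.18)^2 ≈ -4.14
i=3: S_3 = -2.97 * (-1.18)^3 ≈ 4.88
The first 4 terms are: [-2.97, 3.5, -4.14, 4.88]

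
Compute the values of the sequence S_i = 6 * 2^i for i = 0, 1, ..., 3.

This is a geometric sequence.
i=0: S_0 = 6 * 2^0 = 6
i=1: S_1 = 6 * 2^1 = 12
i=2: S_2 = 6 * 2^2 = 24
i=3: S_3 = 6 * 2^3 = 48
The first 4 terms are: [6, 12, 24, 48]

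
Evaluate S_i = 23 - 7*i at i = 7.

S_7 = 23 + -7*7 = 23 + -49 = -26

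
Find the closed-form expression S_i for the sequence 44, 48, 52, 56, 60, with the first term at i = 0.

Check differences: 48 - 44 = 4
52 - 48 = 4
Common difference d = 4.
First term a = 44.
Formula: S_i = 44 + 4*i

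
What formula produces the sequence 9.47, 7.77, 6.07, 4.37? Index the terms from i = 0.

Check differences: 7.77 - 9.47 = -1.7
6.07 - 7.77 = -1.7
Common difference d = -1.7.
First term a = 9.47.
Formula: S_i = 9.47 - 1.70*i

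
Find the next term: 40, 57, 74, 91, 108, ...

Differences: 57 - 40 = 17
This is an arithmetic sequence with common difference d = 17.
Next term = 108 + 17 = 125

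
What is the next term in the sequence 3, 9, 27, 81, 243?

Ratios: 9 / 3 = 3.0
This is a geometric sequence with common ratio r = 3.
Next term = 243 * 3 = 729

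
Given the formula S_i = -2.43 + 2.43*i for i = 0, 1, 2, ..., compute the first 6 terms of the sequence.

This is an arithmetic sequence.
i=0: S_0 = -2.43 + 2.43*0 = -2.43
i=1: S_1 = -2.43 + 2.43*1 = 0.0
i=2: S_2 = -2.43 + 2.43*2 = 2.43
i=3: S_3 = -2.43 + 2.43*3 = 4.86
i=4: S_4 = -2.43 + 2.43*4 = 7.29
i=5: S_5 = -2.43 + 2.43*5 = 9.72
The first 6 terms are: [-2.43, 0.0, 2.43, 4.86, 7.29, 9.72]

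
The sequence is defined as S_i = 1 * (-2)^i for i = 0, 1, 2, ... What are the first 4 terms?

This is a geometric sequence.
i=0: S_0 = 1 * (-2)^0 = 1
i=1: S_1 = 1 * (-2)^1 = -2
i=2: S_2 = 1 * (-2)^2 = 4
i=3: S_3 = 1 * (-2)^3 = -8
The first 4 terms are: [1, -2, 4, -8]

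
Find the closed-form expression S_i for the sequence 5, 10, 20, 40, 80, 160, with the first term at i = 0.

Check ratios: 10 / 5 = 2.0
Common ratio r = 2.
First term a = 5.
Formula: S_i = 5 * 2^i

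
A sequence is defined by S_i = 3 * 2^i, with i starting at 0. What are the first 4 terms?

This is a geometric sequence.
i=0: S_0 = 3 * 2^0 = 3
i=1: S_1 = 3 * 2^1 = 6
i=2: S_2 = 3 * 2^2 = 12
i=3: S_3 = 3 * 2^3 = 24
The first 4 terms are: [3, 6, 12, 24]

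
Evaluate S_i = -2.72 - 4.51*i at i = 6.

S_6 = -2.72 + -4.51*6 = -2.72 + -27.06 = -29.78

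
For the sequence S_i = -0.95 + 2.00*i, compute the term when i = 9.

S_9 = -0.95 + 2.0*9 = -0.95 + 18.0 = 17.05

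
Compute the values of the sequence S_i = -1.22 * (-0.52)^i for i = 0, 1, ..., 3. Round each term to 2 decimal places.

This is a geometric sequence.
i=0: S_0 = -1.22 * (-0.52)^0 = -1.22
i=1: S_1 = -1.22 * (-0.52)^1 ≈ 0.63
i=2: S_2 = -1.22 * (-0.52)^2 ≈ -0.33
i=3: S_3 = -1.22 * (-0.52)^3 ≈ 0.17
The first 4 terms are: [-1.22, 0.63, -0.33, 0.17]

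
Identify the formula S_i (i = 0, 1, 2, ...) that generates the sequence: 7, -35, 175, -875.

Check ratios: -35 / 7 = -5.0
Common ratio r = -5.
First term a = 7.
Formula: S_i = 7 * (-5)^i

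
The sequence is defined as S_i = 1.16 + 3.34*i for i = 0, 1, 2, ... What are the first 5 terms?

This is an arithmetic sequence.
i=0: S_0 = 1.16 + 3.34*0 = 1.16
i=1: S_1 = 1.16 + 3.34*1 = 4.5
i=2: S_2 = 1.16 + 3.34*2 = 7.84
i=3: S_3 = 1.16 + 3.34*3 = 11.18
i=4: S_4 = 1.16 + 3.34*4 = 14.52
The first 5 terms are: [1.16, 4.5, 7.84, 11.18, 14.52]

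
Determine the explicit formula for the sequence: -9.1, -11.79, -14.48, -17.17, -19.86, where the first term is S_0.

Check differences: -11.79 - -9.1 = -2.69
-14.48 - -11.79 = -2.69
Common difference d = -2.69.
First term a = -9.1.
Formula: S_i = -9.10 - 2.69*i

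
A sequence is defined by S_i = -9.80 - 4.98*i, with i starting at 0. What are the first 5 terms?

This is an arithmetic sequence.
i=0: S_0 = -9.8 + -4.98*0 = -9.8
i=1: S_1 = -9.8 + -4.98*1 = -14.78
i=2: S_2 = -9.8 + -4.98*2 = -19.76
i=3: S_3 = -9.8 + -4.98*3 = -24.74
i=4: S_4 = -9.8 + -4.98*4 = -29.72
The first 5 terms are: [-9.8, -14.78, -19.76, -24.74, -29.72]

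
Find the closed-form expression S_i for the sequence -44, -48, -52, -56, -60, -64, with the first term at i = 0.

Check differences: -48 - -44 = -4
-52 - -48 = -4
Common difference d = -4.
First term a = -44.
Formula: S_i = -44 - 4*i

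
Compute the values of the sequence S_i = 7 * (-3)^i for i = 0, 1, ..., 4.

This is a geometric sequence.
i=0: S_0 = 7 * (-3)^0 = 7
i=1: S_1 = 7 * (-3)^1 = -21
i=2: S_2 = 7 * (-3)^2 = 63
i=3: S_3 = 7 * (-3)^3 = -189
i=4: S_4 = 7 * (-3)^4 = 567
The first 5 terms are: [7, -21, 63, -189, 567]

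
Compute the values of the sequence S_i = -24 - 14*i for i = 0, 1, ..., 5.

This is an arithmetic sequence.
i=0: S_0 = -24 + -14*0 = -24
i=1: S_1 = -24 + -14*1 = -38
i=2: S_2 = -24 + -14*2 = -52
i=3: S_3 = -24 + -14*3 = -66
i=4: S_4 = -24 + -14*4 = -80
i=5: S_5 = -24 + -14*5 = -94
The first 6 terms are: [-24, -38, -52, -66, -80, -94]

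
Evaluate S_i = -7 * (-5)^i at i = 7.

S_7 = -7 * (-5)^7 = -7 * -78125 = 546875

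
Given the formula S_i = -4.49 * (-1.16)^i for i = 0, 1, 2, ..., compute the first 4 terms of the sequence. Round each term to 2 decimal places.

This is a geometric sequence.
i=0: S_0 = -4.49 * (-1.16)^0 = -4.49
i=1: S_1 = -4.49 * (-1.16)^1 ≈ 5.21
i=2: S_2 = -4.49 * (-1.16)^2 ≈ -6.04
i=3: S_3 = -4.49 * (-1.16)^3 ≈ 7.01
The first 4 terms are: [-4.49, 5.21, -6.04, 7.01]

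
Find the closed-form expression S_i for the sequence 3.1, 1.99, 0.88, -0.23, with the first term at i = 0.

Check differences: 1.99 - 3.1 = -1.11
0.88 - 1.99 = -1.11
Common difference d = -1.11.
First term a = 3.1.
Formula: S_i = 3.10 - 1.11*i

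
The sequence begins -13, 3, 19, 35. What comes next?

Differences: 3 - -13 = 16
This is an arithmetic sequence with common difference d = 16.
Next term = 35 + 16 = 51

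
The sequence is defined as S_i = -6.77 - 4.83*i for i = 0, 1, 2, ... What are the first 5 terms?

This is an arithmetic sequence.
i=0: S_0 = -6.77 + -4.83*0 = -6.77
i=1: S_1 = -6.77 + -4.83*1 = -11.6
i=2: S_2 = -6.77 + -4.83*2 = -16.43
i=3: S_3 = -6.77 + -4.83*3 = -21.26
i=4: S_4 = -6.77 + -4.83*4 = -26.09
The first 5 terms are: [-6.77, -11.6, -16.43, -21.26, -26.09]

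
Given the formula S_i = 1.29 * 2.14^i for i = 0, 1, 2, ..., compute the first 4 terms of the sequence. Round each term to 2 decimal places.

This is a geometric sequence.
i=0: S_0 = 1.29 * 2.14^0 = 1.29
i=1: S_1 = 1.29 * 2.14^1 ≈ 2.76
i=2: S_2 = 1.29 * 2.14^2 ≈ 5.91
i=3: S_3 = 1.29 * 2.14^3 ≈ 12.64
The first 4 terms are: [1.29, 2.76, 5.91, 12.64]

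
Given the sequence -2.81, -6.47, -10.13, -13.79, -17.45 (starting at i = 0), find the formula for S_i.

Check differences: -6.47 - -2.81 = -3.66
-10.13 - -6.47 = -3.66
Common difference d = -3.66.
First term a = -2.81.
Formula: S_i = -2.81 - 3.66*i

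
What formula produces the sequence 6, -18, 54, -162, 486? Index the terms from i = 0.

Check ratios: -18 / 6 = -3.0
Common ratio r = -3.
First term a = 6.
Formula: S_i = 6 * (-3)^i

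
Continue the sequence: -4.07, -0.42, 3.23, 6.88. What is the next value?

Differences: -0.42 - -4.07 = 3.65
This is an arithmetic sequence with common difference d = 3.65.
Next term = 6.88 + 3.65 = 10.53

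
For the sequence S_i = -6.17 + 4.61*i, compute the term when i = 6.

S_6 = -6.17 + 4.61*6 = -6.17 + 27.66 = 21.49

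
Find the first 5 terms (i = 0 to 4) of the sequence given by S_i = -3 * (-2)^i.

This is a geometric sequence.
i=0: S_0 = -3 * (-2)^0 = -3
i=1: S_1 = -3 * (-2)^1 = 6
i=2: S_2 = -3 * (-2)^2 = -12
i=3: S_3 = -3 * (-2)^3 = 24
i=4: S_4 = -3 * (-2)^4 = -48
The first 5 terms are: [-3, 6, -12, 24, -48]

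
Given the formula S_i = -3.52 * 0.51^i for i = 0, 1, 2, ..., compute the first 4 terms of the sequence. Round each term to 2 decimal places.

This is a geometric sequence.
i=0: S_0 = -3.52 * 0.51^0 = -3.52
i=1: S_1 = -3.52 * 0.51^1 ≈ -1.8
i=2: S_2 = -3.52 * 0.51^2 ≈ -0.92
i=3: S_3 = -3.52 * 0.51^3 ≈ -0.47
The first 4 terms are: [-3.52, -1.8, -0.92, -0.47]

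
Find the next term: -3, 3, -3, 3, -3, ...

Ratios: 3 / -3 = -1.0
This is a geometric sequence with common ratio r = -1.
Next term = -3 * -1 = 3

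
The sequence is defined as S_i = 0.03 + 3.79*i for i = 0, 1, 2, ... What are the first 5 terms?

This is an arithmetic sequence.
i=0: S_0 = 0.03 + 3.79*0 = 0.03
i=1: S_1 = 0.03 + 3.79*1 = 3.82
i=2: S_2 = 0.03 + 3.79*2 = 7.61
i=3: S_3 = 0.03 + 3.79*3 = 11.4
i=4: S_4 = 0.03 + 3.79*4 = 15.19
The first 5 terms are: [0.03, 3.82, 7.61, 11.4, 15.19]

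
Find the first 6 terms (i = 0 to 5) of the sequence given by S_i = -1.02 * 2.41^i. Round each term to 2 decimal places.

This is a geometric sequence.
i=0: S_0 = -1.02 * 2.41^0 = -1.02
i=1: S_1 = -1.02 * 2.41^1 ≈ -2.46
i=2: S_2 = -1.02 * 2.41^2 ≈ -5.92
i=3: S_3 = -1.02 * 2.41^3 ≈ -14.28
i=4: S_4 = -1.02 * 2.41^4 ≈ -34.41
i=5: S_5 = -1.02 * 2.41^5 ≈ -82.92
The first 6 terms are: [-1.02, -2.46, -5.92, -14.28, -34.41, -82.92]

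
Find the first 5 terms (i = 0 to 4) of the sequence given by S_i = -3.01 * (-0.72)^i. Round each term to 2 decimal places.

This is a geometric sequence.
i=0: S_0 = -3.01 * (-0.72)^0 = -3.01
i=1: S_1 = -3.01 * (-0.72)^1 ≈ 2.17
i=2: S_2 = -3.01 * (-0.72)^2 ≈ -1.56
i=3: S_3 = -3.01 * (-0.72)^3 ≈ 1.12
i=4: S_4 = -3.01 * (-0.72)^4 ≈ -0.81
The first 5 terms are: [-3.01, 2.17, -1.56, 1.12, -0.81]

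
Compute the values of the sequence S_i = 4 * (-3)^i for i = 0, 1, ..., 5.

This is a geometric sequence.
i=0: S_0 = 4 * (-3)^0 = 4
i=1: S_1 = 4 * (-3)^1 = -12
i=2: S_2 = 4 * (-3)^2 = 36
i=3: S_3 = 4 * (-3)^3 = -108
i=4: S_4 = 4 * (-3)^4 = 324
i=5: S_5 = 4 * (-3)^5 = -972
The first 6 terms are: [4, -12, 36, -108, 324, -972]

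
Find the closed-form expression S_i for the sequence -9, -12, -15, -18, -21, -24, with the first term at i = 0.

Check differences: -12 - -9 = -3
-15 - -12 = -3
Common difference d = -3.
First term a = -9.
Formula: S_i = -9 - 3*i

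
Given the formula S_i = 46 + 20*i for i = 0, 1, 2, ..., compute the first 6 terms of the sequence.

This is an arithmetic sequence.
i=0: S_0 = 46 + 20*0 = 46
i=1: S_1 = 46 + 20*1 = 66
i=2: S_2 = 46 + 20*2 = 86
i=3: S_3 = 46 + 20*3 = 106
i=4: S_4 = 46 + 20*4 = 126
i=5: S_5 = 46 + 20*5 = 146
The first 6 terms are: [46, 66, 86, 106, 126, 146]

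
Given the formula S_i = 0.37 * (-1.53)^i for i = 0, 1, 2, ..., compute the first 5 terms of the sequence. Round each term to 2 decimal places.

This is a geometric sequence.
i=0: S_0 = 0.37 * (-1.53)^0 = 0.37
i=1: S_1 = 0.37 * (-1.53)^1 ≈ -0.57
i=2: S_2 = 0.37 * (-1.53)^2 ≈ 0.87
i=3: S_3 = 0.37 * (-1.53)^3 ≈ -1.33
i=4: S_4 = 0.37 * (-1.53)^4 ≈ 2.03
The first 5 terms are: [0.37, -0.57, 0.87, -1.33, 2.03]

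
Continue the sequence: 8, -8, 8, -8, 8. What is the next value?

Ratios: -8 / 8 = -1.0
This is a geometric sequence with common ratio r = -1.
Next term = 8 * -1 = -8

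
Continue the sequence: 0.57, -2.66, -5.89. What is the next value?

Differences: -2.66 - 0.57 = -3.23
This is an arithmetic sequence with common difference d = -3.23.
Next term = -5.89 + -3.23 = -9.12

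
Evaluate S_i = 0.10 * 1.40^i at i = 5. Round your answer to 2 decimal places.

S_5 = 0.1 * 1.4^5 ≈ 0.1 * 5.3782 ≈ 0.54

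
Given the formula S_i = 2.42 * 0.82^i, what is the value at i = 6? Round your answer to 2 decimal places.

S_6 = 2.42 * 0.82^6 ≈ 2.42 * 0.304 ≈ 0.74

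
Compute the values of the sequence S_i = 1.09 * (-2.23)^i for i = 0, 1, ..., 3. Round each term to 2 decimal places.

This is a geometric sequence.
i=0: S_0 = 1.09 * (-2.23)^0 = 1.09
i=1: S_1 = 1.09 * (-2.23)^1 ≈ -2.43
i=2: S_2 = 1.09 * (-2.23)^2 ≈ 5.42
i=3: S_3 = 1.09 * (-2.23)^3 ≈ -12.09
The first 4 terms are: [1.09, -2.43, 5.42, -12.09]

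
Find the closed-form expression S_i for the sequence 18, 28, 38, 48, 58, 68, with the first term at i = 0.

Check differences: 28 - 18 = 10
38 - 28 = 10
Common difference d = 10.
First term a = 18.
Formula: S_i = 18 + 10*i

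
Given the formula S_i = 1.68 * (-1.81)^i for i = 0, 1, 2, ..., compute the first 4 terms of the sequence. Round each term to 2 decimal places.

This is a geometric sequence.
i=0: S_0 = 1.68 * (-1.81)^0 = 1.68
i=1: S_1 = 1.68 * (-1.81)^1 ≈ -3.04
i=2: S_2 = 1.68 * (-1.81)^2 ≈ 5.5
i=3: S_3 = 1.68 * (-1.81)^3 ≈ -9.96
The first 4 terms are: [1.68, -3.04, 5.5, -9.96]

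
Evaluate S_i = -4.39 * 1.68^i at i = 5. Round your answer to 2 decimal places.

S_5 = -4.39 * 1.68^5 ≈ -4.39 * 13.3828 ≈ -58.75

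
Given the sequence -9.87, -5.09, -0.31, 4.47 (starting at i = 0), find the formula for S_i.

Check differences: -5.09 - -9.87 = 4.78
-0.31 - -5.09 = 4.78
Common difference d = 4.78.
First term a = -9.87.
Formula: S_i = -9.87 + 4.78*i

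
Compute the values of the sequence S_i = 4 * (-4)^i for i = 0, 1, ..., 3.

This is a geometric sequence.
i=0: S_0 = 4 * (-4)^0 = 4
i=1: S_1 = 4 * (-4)^1 = -16
i=2: S_2 = 4 * (-4)^2 = 64
i=3: S_3 = 4 * (-4)^3 = -256
The first 4 terms are: [4, -16, 64, -256]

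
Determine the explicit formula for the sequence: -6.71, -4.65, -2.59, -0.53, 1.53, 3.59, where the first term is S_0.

Check differences: -4.65 - -6.71 = 2.06
-2.59 - -4.65 = 2.06
Common difference d = 2.06.
First term a = -6.71.
Formula: S_i = -6.71 + 2.06*i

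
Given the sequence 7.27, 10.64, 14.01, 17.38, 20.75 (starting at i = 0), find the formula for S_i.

Check differences: 10.64 - 7.27 = 3.37
14.01 - 10.64 = 3.37
Common difference d = 3.37.
First term a = 7.27.
Formula: S_i = 7.27 + 3.37*i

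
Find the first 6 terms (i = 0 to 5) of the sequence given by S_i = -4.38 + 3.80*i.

This is an arithmetic sequence.
i=0: S_0 = -4.38 + 3.8*0 = -4.38
i=1: S_1 = -4.38 + 3.8*1 = -0.58
i=2: S_2 = -4.38 + 3.8*2 = 3.22
i=3: S_3 = -4.38 + 3.8*3 = 7.02
i=4: S_4 = -4.38 + 3.8*4 = 10.82
i=5: S_5 = -4.38 + 3.8*5 = 14.62
The first 6 terms are: [-4.38, -0.58, 3.22, 7.02, 10.82, 14.62]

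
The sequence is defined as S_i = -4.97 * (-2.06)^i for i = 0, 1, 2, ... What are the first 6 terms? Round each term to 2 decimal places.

This is a geometric sequence.
i=0: S_0 = -4.97 * (-2.06)^0 = -4.97
i=1: S_1 = -4.97 * (-2.06)^1 ≈ 10.24
i=2: S_2 = -4.97 * (-2.06)^2 ≈ -21.09
i=3: S_3 = -4.97 * (-2.06)^3 ≈ 43.45
i=4: S_4 = -4.97 * (-2.06)^4 ≈ -89.5
i=5: S_5 = -4.97 * (-2.06)^5 ≈ 184.37
The first 6 terms are: [-4.97, 10.24, -21.09, 43.45, -89.5, 184.37]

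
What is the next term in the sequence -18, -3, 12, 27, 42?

Differences: -3 - -18 = 15
This is an arithmetic sequence with common difference d = 15.
Next term = 42 + 15 = 57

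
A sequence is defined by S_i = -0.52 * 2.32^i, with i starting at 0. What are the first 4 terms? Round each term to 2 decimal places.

This is a geometric sequence.
i=0: S_0 = -0.52 * 2.32^0 = -0.52
i=1: S_1 = -0.52 * 2.32^1 ≈ -1.21
i=2: S_2 = -0.52 * 2.32^2 ≈ -2.8
i=3: S_3 = -0.52 * 2.32^3 ≈ -6.49
The first 4 terms are: [-0.52, -1.21, -2.8, -6.49]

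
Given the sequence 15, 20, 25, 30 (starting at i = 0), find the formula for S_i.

Check differences: 20 - 15 = 5
25 - 20 = 5
Common difference d = 5.
First term a = 15.
Formula: S_i = 15 + 5*i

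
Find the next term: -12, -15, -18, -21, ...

Differences: -15 - -12 = -3
This is an arithmetic sequence with common difference d = -3.
Next term = -21 + -3 = -24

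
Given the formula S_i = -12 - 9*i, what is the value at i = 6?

S_6 = -12 + -9*6 = -12 + -54 = -66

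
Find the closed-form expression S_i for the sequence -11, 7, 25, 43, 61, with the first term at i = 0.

Check differences: 7 - -11 = 18
25 - 7 = 18
Common difference d = 18.
First term a = -11.
Formula: S_i = -11 + 18*i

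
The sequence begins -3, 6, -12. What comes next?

Ratios: 6 / -3 = -2.0
This is a geometric sequence with common ratio r = -2.
Next term = -12 * -2 = 24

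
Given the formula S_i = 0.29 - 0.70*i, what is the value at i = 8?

S_8 = 0.29 + -0.7*8 = 0.29 + -5.6 = -5.31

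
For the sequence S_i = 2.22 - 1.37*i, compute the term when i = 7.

S_7 = 2.22 + -1.37*7 = 2.22 + -9.59 = -7.37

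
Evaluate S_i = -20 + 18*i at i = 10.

S_10 = -20 + 18*10 = -20 + 180 = 160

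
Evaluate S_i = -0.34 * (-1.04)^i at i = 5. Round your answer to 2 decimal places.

S_5 = -0.34 * (-1.04)^5 ≈ -0.34 * -1.2167 ≈ 0.41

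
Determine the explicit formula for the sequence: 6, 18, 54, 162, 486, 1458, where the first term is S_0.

Check ratios: 18 / 6 = 3.0
Common ratio r = 3.
First term a = 6.
Formula: S_i = 6 * 3^i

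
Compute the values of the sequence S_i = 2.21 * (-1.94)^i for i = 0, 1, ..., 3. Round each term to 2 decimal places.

This is a geometric sequence.
i=0: S_0 = 2.21 * (-1.94)^0 = 2.21
i=1: S_1 = 2.21 * (-1.94)^1 ≈ -4.29
i=2: S_2 = 2.21 * (-1.94)^2 ≈ 8.32
i=3: S_3 = 2.21 * (-1.94)^3 ≈ -16.14
The first 4 terms are: [2.21, -4.29, 8.32, -16.14]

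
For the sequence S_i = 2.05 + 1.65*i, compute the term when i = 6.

S_6 = 2.05 + 1.65*6 = 2.05 + 9.9 = 11.95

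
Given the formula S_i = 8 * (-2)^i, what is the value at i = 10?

S_10 = 8 * (-2)^10 = 8 * 1024 = 8192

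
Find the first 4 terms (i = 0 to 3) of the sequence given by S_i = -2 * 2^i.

This is a geometric sequence.
i=0: S_0 = -2 * 2^0 = -2
i=1: S_1 = -2 * 2^1 = -4
i=2: S_2 = -2 * 2^2 = -8
i=3: S_3 = -2 * 2^3 = -16
The first 4 terms are: [-2, -4, -8, -16]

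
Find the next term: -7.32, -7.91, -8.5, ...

Differences: -7.91 - -7.32 = -0.59
This is an arithmetic sequence with common difference d = -0.59.
Next term = -8.5 + -0.59 = -9.09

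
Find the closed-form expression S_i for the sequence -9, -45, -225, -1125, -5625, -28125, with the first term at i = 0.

Check ratios: -45 / -9 = 5.0
Common ratio r = 5.
First term a = -9.
Formula: S_i = -9 * 5^i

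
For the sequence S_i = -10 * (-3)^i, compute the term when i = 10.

S_10 = -10 * (-3)^10 = -10 * 59049 = -590490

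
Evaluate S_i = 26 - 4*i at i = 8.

S_8 = 26 + -4*8 = 26 + -32 = -6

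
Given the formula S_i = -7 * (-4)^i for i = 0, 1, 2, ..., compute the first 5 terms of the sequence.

This is a geometric sequence.
i=0: S_0 = -7 * (-4)^0 = -7
i=1: S_1 = -7 * (-4)^1 = 28
i=2: S_2 = -7 * (-4)^2 = -112
i=3: S_3 = -7 * (-4)^3 = 448
i=4: S_4 = -7 * (-4)^4 = -1792
The first 5 terms are: [-7, 28, -112, 448, -1792]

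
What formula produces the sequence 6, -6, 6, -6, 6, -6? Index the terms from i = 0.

Check ratios: -6 / 6 = -1.0
Common ratio r = -1.
First term a = 6.
Formula: S_i = 6 * (-1)^i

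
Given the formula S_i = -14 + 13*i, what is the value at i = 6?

S_6 = -14 + 13*6 = -14 + 78 = 64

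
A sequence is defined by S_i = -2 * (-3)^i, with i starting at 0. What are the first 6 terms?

This is a geometric sequence.
i=0: S_0 = -2 * (-3)^0 = -2
i=1: S_1 = -2 * (-3)^1 = 6
i=2: S_2 = -2 * (-3)^2 = -18
i=3: S_3 = -2 * (-3)^3 = 54
i=4: S_4 = -2 * (-3)^4 = -162
i=5: S_5 = -2 * (-3)^5 = 486
The first 6 terms are: [-2, 6, -18, 54, -162, 486]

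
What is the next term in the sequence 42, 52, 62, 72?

Differences: 52 - 42 = 10
This is an arithmetic sequence with common difference d = 10.
Next term = 72 + 10 = 82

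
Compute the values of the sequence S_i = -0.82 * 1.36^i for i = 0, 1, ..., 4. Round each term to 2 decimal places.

This is a geometric sequence.
i=0: S_0 = -0.82 * 1.36^0 = -0.82
i=1: S_1 = -0.82 * 1.36^1 ≈ -1.12
i=2: S_2 = -0.82 * 1.36^2 ≈ -1.52
i=3: S_3 = -0.82 * 1.36^3 ≈ -2.06
i=4: S_4 = -0.82 * 1.36^4 ≈ -2.81
The first 5 terms are: [-0.82, -1.12, -1.52, -2.06, -2.81]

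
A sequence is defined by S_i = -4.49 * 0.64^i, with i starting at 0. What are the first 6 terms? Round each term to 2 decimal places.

This is a geometric sequence.
i=0: S_0 = -4.49 * 0.64^0 = -4.49
i=1: S_1 = -4.49 * 0.64^1 ≈ -2.87
i=2: S_2 = -4.49 * 0.64^2 ≈ -1.84
i=3: S_3 = -4.49 * 0.64^3 ≈ -1.18
i=4: S_4 = -4.49 * 0.64^4 ≈ -0.75
i=5: S_5 = -4.49 * 0.64^5 ≈ -0.48
The first 6 terms are: [-4.49, -2.87, -1.84, -1.18, -0.75, -0.48]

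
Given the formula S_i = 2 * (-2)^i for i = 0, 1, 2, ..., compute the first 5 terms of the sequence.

This is a geometric sequence.
i=0: S_0 = 2 * (-2)^0 = 2
i=1: S_1 = 2 * (-2)^1 = -4
i=2: S_2 = 2 * (-2)^2 = 8
i=3: S_3 = 2 * (-2)^3 = -16
i=4: S_4 = 2 * (-2)^4 = 32
The first 5 terms are: [2, -4, 8, -16, 32]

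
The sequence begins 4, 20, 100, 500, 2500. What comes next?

Ratios: 20 / 4 = 5.0
This is a geometric sequence with common ratio r = 5.
Next term = 2500 * 5 = 12500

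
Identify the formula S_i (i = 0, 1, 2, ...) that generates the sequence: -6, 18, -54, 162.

Check ratios: 18 / -6 = -3.0
Common ratio r = -3.
First term a = -6.
Formula: S_i = -6 * (-3)^i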